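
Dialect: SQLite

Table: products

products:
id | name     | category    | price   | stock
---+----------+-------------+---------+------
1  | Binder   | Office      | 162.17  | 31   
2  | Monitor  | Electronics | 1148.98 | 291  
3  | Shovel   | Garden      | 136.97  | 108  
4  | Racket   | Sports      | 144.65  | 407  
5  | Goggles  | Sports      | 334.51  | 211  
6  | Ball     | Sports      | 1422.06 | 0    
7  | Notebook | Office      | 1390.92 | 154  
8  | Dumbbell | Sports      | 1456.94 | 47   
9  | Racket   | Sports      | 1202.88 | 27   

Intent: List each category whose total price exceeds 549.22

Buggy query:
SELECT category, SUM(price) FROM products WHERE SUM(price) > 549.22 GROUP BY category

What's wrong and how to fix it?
Bug: WHERE runs before GROUP BY, so aggregates aren't available there

Fix: Move the aggregate condition to a HAVING clause

Corrected query:
SELECT category, SUM(price) FROM products GROUP BY category HAVING SUM(price) > 549.22

Result:
category    | SUM(price)
------------+-----------
Electronics | 1148.98   
Office      | 1553.09   
Sports      | 4561.04   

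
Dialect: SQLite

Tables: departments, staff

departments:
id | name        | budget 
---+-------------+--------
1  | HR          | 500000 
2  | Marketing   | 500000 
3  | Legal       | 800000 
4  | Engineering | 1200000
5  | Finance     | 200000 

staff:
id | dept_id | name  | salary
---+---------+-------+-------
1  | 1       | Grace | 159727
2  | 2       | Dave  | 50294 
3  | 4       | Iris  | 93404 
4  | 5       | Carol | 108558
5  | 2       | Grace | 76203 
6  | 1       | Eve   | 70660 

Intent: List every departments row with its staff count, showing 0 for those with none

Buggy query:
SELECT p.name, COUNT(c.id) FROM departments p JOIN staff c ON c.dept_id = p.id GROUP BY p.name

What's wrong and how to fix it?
Bug: INNER JOIN drops departments rows that have no matching staff rows

Fix: Switch to LEFT JOIN to retain unmatched parent rows

Corrected query:
SELECT p.name, COUNT(c.id) FROM departments p LEFT JOIN staff c ON c.dept_id = p.id GROUP BY p.name

Result:
name        | COUNT(c.id)
------------+------------
Engineering | 1          
Finance     | 1          
HR          | 2          
Legal       | 0          
Marketing   | 2          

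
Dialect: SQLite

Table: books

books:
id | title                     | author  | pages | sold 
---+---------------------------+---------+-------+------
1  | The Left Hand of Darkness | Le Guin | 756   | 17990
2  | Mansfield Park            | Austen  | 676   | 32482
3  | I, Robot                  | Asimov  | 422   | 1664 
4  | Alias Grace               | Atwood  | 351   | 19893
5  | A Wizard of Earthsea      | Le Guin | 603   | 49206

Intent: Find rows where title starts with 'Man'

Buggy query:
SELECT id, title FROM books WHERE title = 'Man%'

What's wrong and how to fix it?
Bug: '=' compares the literal string including the % character; pattern matching needs LIKE

Fix: Replace '=' with LIKE so 'Man%' is treated as a pattern

Corrected query:
SELECT id, title FROM books WHERE title LIKE 'Man%'

Result:
id | title         
---+---------------
2  | Mansfield Park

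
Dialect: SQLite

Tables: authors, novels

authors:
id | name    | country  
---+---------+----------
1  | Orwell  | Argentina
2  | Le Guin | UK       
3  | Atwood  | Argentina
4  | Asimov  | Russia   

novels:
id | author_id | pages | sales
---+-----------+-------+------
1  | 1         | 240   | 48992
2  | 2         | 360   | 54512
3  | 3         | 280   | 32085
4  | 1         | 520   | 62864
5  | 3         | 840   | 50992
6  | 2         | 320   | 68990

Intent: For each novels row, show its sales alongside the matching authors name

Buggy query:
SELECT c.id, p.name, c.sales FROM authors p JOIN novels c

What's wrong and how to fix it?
Bug: Missing join condition: each novels row is matched to all authors rows instead of just its own

Fix: Specify the join condition linking the foreign key to the parent id

Corrected query:
SELECT c.id, p.name, c.sales FROM authors p JOIN novels c ON c.author_id = p.id

Result:
id | name    | sales
---+---------+------
1  | Orwell  | 48992
2  | Le Guin | 54512
3  | Atwood  | 32085
4  | Orwell  | 62864
5  | Atwood  | 50992
6  | Le Guin | 68990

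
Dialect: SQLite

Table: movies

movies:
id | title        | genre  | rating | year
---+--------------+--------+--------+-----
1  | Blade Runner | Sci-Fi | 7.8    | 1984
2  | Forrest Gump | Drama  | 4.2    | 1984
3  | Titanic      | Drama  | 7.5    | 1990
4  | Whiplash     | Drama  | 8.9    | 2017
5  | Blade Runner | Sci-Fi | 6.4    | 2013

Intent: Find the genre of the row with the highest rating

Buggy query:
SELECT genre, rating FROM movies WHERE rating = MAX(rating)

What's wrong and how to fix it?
Bug: WHERE is evaluated per row; an aggregate over the whole table isn't defined there

Fix: Use a subquery: WHERE rating = (SELECT MAX(rating) FROM movies)

Corrected query:
SELECT genre, rating FROM movies WHERE rating = (SELECT MAX(rating) FROM movies)

Result:
genre | rating
------+-------
Drama | 8.9   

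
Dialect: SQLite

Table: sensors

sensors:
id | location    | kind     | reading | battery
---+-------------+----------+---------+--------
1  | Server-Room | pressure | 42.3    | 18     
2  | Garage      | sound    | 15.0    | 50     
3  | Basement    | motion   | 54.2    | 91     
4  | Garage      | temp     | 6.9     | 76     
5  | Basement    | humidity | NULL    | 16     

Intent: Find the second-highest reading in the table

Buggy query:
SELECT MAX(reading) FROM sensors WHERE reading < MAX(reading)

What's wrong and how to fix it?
Bug: The inner MAX is an aggregate inside WHERE, which is not allowed

Fix: Compute the overall MAX in a subquery, then take MAX of rows below it

Corrected query:
SELECT MAX(reading) FROM sensors WHERE reading < (SELECT MAX(reading) FROM sensors)

Result:
MAX(reading)
------------
42.3        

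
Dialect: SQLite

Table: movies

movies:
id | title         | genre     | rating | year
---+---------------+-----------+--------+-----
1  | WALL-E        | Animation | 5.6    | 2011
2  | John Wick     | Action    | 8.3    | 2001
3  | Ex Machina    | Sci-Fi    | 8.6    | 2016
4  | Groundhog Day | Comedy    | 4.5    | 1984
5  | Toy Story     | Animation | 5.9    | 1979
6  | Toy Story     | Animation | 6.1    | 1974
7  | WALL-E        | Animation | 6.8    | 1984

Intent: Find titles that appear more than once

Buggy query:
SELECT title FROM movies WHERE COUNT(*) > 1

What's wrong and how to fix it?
Bug: WHERE can't reference COUNT(*); aggregates are computed after WHERE

Fix: Group first, then use HAVING for the count condition

Corrected query:
SELECT title FROM movies GROUP BY title HAVING COUNT(*) > 1

Result:
title    
---------
Toy Story
WALL-E   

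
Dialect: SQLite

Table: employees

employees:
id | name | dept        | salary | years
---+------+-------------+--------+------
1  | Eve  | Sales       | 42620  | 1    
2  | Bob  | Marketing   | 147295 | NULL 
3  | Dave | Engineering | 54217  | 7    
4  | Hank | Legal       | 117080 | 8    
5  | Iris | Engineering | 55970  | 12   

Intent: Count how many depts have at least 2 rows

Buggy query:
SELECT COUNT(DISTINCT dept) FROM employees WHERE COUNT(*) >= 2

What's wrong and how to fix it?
Bug: WHERE filters individual rows, not groups, so a group-level COUNT is invalid there

Fix: Group first with HAVING COUNT(*) >= 2, then COUNT the resulting groups

Corrected query:
SELECT COUNT(*) FROM (SELECT dept FROM employees GROUP BY dept HAVING COUNT(*) >= 2)

Result:
COUNT(*)
--------
1       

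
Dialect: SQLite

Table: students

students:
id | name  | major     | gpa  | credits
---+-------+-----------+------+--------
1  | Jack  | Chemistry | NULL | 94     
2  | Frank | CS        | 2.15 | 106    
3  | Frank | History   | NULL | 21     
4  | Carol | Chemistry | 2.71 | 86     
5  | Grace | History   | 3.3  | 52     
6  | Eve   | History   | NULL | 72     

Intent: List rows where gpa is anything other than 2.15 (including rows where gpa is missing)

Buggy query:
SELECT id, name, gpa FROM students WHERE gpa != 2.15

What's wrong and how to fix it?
Bug: 'gpa != 2.15' is unknown when gpa is NULL, so NULL rows are silently excluded

Fix: Handle NULL separately with IS NULL alongside the inequality

Corrected query:
SELECT id, name, gpa FROM students WHERE gpa != 2.15 OR gpa IS NULL

Result:
id | name  | gpa 
---+-------+-----
1  | Jack  | NULL
3  | Frank | NULL
4  | Carol | 2.71
5  | Grace | 3.3 
6  | Eve   | NULL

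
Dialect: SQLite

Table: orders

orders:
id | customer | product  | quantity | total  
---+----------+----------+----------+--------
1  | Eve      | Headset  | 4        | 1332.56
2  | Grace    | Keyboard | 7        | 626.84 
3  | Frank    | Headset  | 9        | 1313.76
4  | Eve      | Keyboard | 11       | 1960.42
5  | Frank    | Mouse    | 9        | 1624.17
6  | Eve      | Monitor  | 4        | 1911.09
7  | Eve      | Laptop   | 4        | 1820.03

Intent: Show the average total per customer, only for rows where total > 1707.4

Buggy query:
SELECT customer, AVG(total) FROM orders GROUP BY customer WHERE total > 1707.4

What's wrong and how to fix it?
Bug: Row-level WHERE must come before GROUP BY in the clause order

Fix: Move the WHERE clause before GROUP BY

Corrected query:
SELECT customer, AVG(total) FROM orders WHERE total > 1707.4 GROUP BY customer

Result:
customer | AVG(total)
---------+-----------
Eve      | 1897.18   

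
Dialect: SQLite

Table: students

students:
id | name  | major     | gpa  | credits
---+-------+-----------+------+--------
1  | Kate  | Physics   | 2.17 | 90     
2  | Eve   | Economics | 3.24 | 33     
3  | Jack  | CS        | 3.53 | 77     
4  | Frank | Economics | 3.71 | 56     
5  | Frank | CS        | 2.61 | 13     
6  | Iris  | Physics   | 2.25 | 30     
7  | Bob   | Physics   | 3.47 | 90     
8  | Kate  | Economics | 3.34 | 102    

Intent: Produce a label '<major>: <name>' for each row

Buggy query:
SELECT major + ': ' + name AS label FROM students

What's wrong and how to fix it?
Bug: SQLite uses || for string concatenation; + coerces text to numbers (yielding 0)

Fix: Use the || operator for string concatenation

Corrected query:
SELECT major || ': ' || name AS label FROM students

Result:
label           
----------------
Physics: Kate   
Economics: Eve  
CS: Jack        
Economics: Frank
CS: Frank       
Physics: Iris   
Physics: Bob    
Economics: Kate 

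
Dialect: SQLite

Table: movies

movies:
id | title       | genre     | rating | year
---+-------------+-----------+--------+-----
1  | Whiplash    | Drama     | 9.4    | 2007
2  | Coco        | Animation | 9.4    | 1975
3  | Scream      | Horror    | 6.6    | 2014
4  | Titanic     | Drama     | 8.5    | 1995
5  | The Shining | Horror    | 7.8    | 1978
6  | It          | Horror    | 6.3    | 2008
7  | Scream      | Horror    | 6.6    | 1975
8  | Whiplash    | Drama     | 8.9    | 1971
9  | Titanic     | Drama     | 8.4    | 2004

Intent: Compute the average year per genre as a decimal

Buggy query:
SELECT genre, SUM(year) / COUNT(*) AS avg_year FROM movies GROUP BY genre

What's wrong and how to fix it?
Bug: Both operands are integers, so '/' performs integer division and truncates

Fix: Cast one side to REAL so the division keeps the fractional part

Corrected query:
SELECT genre, SUM(year) * 1.0 / COUNT(*) AS avg_year FROM movies GROUP BY genre

Result:
genre     | avg_year
----------+---------
Animation | 1975    
Drama     | 1994.25 
Horror    | 1993.75 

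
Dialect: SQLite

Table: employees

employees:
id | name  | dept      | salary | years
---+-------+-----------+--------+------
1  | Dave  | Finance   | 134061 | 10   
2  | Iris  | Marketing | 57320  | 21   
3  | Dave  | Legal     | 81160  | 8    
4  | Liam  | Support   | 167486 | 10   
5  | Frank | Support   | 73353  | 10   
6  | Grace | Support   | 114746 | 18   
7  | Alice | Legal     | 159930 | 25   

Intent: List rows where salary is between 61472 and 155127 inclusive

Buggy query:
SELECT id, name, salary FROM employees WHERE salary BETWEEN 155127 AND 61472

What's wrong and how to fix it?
Bug: The bounds are reversed; BETWEEN a AND b requires a <= b to match anything

Fix: Write BETWEEN 61472 AND 155127

Corrected query:
SELECT id, name, salary FROM employees WHERE salary BETWEEN 61472 AND 155127

Result:
id | name  | salary
---+-------+-------
1  | Dave  | 134061
3  | Dave  | 81160 
5  | Frank | 73353 
6  | Grace | 114746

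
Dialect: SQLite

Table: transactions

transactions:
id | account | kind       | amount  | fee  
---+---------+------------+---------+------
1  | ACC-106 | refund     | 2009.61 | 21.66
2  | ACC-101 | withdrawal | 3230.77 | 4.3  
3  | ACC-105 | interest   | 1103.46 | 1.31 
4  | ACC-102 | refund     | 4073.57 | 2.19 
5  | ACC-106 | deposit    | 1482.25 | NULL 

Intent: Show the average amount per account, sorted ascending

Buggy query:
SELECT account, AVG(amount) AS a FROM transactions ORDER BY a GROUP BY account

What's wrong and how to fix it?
Bug: ORDER BY appears before GROUP BY; SQL clause order requires GROUP BY first

Fix: Reorder: SELECT … FROM … GROUP BY … ORDER BY …

Corrected query:
SELECT account, AVG(amount) AS a FROM transactions GROUP BY account ORDER BY a

Result:
account | a      
--------+--------
ACC-105 | 1103.46
ACC-106 | 1745.93
ACC-101 | 3230.77
ACC-102 | 4073.57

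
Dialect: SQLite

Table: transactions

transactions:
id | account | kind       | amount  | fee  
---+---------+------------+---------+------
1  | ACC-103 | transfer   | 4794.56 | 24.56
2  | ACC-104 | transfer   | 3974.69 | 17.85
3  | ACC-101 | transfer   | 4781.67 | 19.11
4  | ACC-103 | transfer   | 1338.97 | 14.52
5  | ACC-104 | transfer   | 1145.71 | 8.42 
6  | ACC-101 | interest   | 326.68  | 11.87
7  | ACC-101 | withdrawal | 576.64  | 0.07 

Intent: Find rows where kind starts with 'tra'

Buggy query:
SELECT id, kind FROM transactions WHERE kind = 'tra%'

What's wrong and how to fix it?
Bug: Wildcards only work with LIKE; '=' treats '%' as a literal character

Fix: Use LIKE for wildcard pattern matching

Corrected query:
SELECT id, kind FROM transactions WHERE kind LIKE 'tra%'

Result:
id | kind    
---+---------
1  | transfer
2  | transfer
3  | transfer
4  | transfer
5  | transfer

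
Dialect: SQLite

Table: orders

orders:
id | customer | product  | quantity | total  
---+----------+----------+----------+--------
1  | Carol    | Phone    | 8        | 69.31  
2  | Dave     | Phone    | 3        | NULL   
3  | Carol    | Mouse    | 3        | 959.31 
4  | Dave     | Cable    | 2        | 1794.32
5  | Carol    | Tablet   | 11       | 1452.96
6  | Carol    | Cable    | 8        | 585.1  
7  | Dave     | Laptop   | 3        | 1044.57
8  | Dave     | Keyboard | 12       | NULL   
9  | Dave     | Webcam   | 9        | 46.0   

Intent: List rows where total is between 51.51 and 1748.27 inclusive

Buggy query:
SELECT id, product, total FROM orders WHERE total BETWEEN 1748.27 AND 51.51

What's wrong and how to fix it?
Bug: The bounds are reversed; BETWEEN a AND b requires a <= b to match anything

Fix: Swap the bounds so the smaller value comes first

Corrected query:
SELECT id, product, total FROM orders WHERE total BETWEEN 51.51 AND 1748.27

Result:
id | product | total  
---+---------+--------
1  | Phone   | 69.31  
3  | Mouse   | 959.31 
5  | Tablet  | 1452.96
6  | Cable   | 585.1  
7  | Laptop  | 1044.57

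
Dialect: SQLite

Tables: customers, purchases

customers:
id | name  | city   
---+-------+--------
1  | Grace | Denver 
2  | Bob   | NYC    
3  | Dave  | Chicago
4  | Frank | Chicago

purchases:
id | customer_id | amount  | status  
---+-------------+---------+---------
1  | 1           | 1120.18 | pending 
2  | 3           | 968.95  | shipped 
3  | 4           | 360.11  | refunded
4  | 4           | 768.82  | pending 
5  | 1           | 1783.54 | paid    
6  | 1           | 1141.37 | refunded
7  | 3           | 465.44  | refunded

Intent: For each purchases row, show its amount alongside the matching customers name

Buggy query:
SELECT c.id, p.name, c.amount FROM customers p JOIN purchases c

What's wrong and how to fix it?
Bug: Missing join condition: each purchases row is matched to all customers rows instead of just its own

Fix: Add ON c.customer_id = p.id to the JOIN

Corrected query:
SELECT c.id, p.name, c.amount FROM customers p JOIN purchases c ON c.customer_id = p.id

Result:
id | name  | amount 
---+-------+--------
1  | Grace | 1120.18
2  | Dave  | 968.95 
3  | Frank | 360.11 
4  | Frank | 768.82 
5  | Grace | 1783.54
6  | Grace | 1141.37
7  | Dave  | 465.44 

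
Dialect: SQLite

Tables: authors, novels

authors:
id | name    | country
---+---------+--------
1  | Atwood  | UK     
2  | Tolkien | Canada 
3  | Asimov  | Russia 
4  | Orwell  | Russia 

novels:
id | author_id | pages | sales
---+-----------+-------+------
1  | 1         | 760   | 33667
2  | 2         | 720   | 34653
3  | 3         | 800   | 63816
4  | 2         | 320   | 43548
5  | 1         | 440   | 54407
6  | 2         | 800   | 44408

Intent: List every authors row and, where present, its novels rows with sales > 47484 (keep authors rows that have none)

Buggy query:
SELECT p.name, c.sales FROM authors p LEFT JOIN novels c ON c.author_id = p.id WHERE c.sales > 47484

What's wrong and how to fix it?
Bug: Filtering c.sales in WHERE discards the NULL rows produced by LEFT JOIN, turning it into an inner join

Fix: Move the right-table condition into the ON clause so unmatched parents are kept

Corrected query:
SELECT p.name, c.sales FROM authors p LEFT JOIN novels c ON c.author_id = p.id AND c.sales > 47484

Result:
name    | sales
--------+------
Atwood  | 54407
Tolkien | NULL 
Asimov  | 63816
Orwell  | NULL 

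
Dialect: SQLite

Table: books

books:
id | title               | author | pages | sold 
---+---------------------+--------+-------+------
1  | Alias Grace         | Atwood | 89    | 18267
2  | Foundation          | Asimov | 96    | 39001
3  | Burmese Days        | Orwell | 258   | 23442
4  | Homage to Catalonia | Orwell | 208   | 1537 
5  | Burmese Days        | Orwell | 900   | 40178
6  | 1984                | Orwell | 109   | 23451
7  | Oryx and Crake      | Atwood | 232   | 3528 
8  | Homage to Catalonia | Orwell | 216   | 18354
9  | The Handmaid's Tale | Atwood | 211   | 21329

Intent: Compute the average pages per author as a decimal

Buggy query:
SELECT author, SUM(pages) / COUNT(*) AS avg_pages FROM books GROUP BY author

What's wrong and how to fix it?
Bug: SUM(pages) and COUNT(*) are both integers; the division truncates the fractional part

Fix: Cast one side to REAL so the division keeps the fractional part

Corrected query:
SELECT author, SUM(pages) * 1.0 / COUNT(*) AS avg_pages FROM books GROUP BY author

Result:
author | avg_pages 
-------+-----------
Asimov | 96        
Atwood | 177.333333
Orwell | 338.2     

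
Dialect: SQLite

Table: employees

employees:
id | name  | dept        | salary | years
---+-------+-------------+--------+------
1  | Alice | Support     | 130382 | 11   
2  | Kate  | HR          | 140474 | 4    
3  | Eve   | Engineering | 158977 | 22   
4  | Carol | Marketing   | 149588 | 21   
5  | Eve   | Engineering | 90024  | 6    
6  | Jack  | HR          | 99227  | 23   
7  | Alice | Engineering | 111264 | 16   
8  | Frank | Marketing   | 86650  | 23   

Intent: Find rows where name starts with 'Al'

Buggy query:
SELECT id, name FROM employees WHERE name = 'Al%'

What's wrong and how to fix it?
Bug: Wildcards only work with LIKE; '=' treats '%' as a literal character

Fix: Use LIKE for wildcard pattern matching

Corrected query:
SELECT id, name FROM employees WHERE name LIKE 'Al%'

Result:
id | name 
---+------
1  | Alice
7  | Alice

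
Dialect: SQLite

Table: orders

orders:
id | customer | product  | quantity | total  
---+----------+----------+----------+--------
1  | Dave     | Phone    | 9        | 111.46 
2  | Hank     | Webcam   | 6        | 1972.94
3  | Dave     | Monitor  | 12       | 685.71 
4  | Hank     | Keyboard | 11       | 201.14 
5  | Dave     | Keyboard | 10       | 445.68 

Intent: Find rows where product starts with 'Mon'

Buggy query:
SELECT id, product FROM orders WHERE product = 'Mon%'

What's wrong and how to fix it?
Bug: Wildcards only work with LIKE; '=' treats '%' as a literal character

Fix: Replace '=' with LIKE so 'Mon%' is treated as a pattern

Corrected query:
SELECT id, product FROM orders WHERE product LIKE 'Mon%'

Result:
id | product
---+--------
3  | Monitor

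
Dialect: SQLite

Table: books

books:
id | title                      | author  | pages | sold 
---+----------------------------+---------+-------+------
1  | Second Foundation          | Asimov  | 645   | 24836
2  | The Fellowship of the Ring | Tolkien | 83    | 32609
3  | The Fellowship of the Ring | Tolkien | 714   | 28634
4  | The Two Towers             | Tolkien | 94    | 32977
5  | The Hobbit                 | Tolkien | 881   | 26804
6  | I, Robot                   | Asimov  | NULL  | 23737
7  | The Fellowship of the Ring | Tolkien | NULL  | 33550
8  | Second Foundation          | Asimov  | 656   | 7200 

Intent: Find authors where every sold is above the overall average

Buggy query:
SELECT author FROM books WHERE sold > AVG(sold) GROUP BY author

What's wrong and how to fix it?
Bug: WHERE evaluates per row before aggregation, so AVG() is unavailable

Fix: Compute the overall average in a scalar subquery and compare each group's MIN against it in HAVING

Corrected query:
SELECT author FROM books GROUP BY author HAVING MIN(sold) > (SELECT AVG(sold) FROM books)

Result:
author 
-------
Tolkien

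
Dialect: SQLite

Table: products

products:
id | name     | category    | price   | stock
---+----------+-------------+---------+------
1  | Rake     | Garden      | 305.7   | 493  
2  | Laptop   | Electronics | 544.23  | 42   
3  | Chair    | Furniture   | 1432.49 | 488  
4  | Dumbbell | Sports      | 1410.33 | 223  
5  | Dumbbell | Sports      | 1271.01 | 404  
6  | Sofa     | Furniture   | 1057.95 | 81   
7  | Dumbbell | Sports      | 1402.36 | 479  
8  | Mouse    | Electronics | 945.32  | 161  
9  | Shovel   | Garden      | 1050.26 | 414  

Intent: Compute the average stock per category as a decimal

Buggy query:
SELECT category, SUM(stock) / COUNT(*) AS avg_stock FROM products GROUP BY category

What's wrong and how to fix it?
Bug: SUM(stock) and COUNT(*) are both integers; the division truncates the fractional part

Fix: Cast one side to REAL so the division keeps the fractional part

Corrected query:
SELECT category, SUM(stock) * 1.0 / COUNT(*) AS avg_stock FROM products GROUP BY category

Result:
category    | avg_stock 
------------+-----------
Electronics | 101.5     
Furniture   | 284.5     
Garden      | 453.5     
Sports      | 368.666667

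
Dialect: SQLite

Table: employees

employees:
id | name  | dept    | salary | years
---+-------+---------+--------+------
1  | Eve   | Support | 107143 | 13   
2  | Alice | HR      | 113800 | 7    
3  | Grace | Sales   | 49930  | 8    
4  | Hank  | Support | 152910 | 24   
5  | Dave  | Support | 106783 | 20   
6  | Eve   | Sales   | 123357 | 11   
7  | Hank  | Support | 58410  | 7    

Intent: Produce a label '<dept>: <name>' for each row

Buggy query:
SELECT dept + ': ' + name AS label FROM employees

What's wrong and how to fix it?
Bug: SQLite uses || for string concatenation; + coerces text to numbers (yielding 0)

Fix: Replace + with || to concatenate text

Corrected query:
SELECT dept || ': ' || name AS label FROM employees

Result:
label        
-------------
Support: Eve 
HR: Alice    
Sales: Grace 
Support: Hank
Support: Dave
Sales: Eve   
Support: Hank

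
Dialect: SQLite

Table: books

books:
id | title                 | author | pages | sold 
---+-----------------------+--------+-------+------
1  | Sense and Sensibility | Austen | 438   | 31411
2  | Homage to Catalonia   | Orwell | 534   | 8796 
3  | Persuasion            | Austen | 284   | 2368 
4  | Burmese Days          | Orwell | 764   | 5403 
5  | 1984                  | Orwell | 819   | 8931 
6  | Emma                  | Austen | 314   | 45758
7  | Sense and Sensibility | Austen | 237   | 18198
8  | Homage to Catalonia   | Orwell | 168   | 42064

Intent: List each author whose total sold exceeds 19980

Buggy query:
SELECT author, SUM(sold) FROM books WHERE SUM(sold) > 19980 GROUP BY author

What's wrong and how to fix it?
Bug: SUM(sold) is an aggregate, but WHERE filters rows before aggregation

Fix: Move the aggregate condition to a HAVING clause

Corrected query:
SELECT author, SUM(sold) FROM books GROUP BY author HAVING SUM(sold) > 19980

Result:
author | SUM(sold)
-------+----------
Austen | 97735    
Orwell | 65194    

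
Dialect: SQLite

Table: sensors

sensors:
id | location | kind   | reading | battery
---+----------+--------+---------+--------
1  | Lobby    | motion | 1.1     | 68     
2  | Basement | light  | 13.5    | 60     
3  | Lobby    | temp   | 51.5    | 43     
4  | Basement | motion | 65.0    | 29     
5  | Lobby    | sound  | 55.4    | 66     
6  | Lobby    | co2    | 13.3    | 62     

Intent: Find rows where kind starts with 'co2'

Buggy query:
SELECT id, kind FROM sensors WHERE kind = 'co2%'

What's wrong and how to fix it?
Bug: Wildcards only work with LIKE; '=' treats '%' as a literal character

Fix: Replace '=' with LIKE so 'co2%' is treated as a pattern

Corrected query:
SELECT id, kind FROM sensors WHERE kind LIKE 'co2%'

Result:
id | kind
---+-----
6  | co2 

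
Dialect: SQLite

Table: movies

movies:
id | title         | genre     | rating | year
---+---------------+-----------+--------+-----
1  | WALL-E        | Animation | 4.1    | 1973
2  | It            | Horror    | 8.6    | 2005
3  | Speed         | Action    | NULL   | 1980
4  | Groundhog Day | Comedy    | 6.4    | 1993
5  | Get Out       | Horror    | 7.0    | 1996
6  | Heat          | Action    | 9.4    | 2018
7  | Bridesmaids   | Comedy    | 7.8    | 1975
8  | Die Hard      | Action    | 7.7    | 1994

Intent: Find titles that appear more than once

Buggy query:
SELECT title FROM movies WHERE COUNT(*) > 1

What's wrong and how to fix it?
Bug: WHERE can't reference COUNT(*); aggregates are computed after WHERE

Fix: GROUP BY title, then filter groups with HAVING COUNT(*) > 1

Corrected query:
SELECT title FROM movies GROUP BY title HAVING COUNT(*) > 1

Result:
(no rows)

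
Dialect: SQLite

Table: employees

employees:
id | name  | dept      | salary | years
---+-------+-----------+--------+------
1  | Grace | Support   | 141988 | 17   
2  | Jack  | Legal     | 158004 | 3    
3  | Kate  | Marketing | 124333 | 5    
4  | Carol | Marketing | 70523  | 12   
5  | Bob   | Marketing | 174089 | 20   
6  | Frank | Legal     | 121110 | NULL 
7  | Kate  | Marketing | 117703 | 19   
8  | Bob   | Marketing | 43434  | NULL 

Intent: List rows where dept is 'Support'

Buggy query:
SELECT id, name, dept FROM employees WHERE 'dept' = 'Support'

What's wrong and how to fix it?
Bug: 'dept' in single quotes is a string literal, not the column; the comparison is literal-vs-literal and never true

Fix: Remove the quotes around the column name (or use double quotes for an identifier)

Corrected query:
SELECT id, name, dept FROM employees WHERE dept = 'Support'

Result:
id | name  | dept   
---+-------+--------
1  | Grace | Support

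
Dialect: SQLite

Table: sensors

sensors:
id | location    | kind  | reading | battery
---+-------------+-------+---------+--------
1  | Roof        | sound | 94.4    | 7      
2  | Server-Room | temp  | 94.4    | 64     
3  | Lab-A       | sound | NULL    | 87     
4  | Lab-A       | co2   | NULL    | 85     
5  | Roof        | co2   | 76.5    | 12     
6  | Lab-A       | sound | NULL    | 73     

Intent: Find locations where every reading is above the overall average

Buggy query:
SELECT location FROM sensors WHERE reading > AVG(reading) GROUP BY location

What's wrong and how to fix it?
Bug: AVG() is an aggregate; it can't sit directly in WHERE

Fix: Compute the overall average in a scalar subquery and compare each group's MIN against it in HAVING

Corrected query:
SELECT location FROM sensors GROUP BY location HAVING MIN(reading) > (SELECT AVG(reading) FROM sensors)

Result:
location   
-----------
Server-Room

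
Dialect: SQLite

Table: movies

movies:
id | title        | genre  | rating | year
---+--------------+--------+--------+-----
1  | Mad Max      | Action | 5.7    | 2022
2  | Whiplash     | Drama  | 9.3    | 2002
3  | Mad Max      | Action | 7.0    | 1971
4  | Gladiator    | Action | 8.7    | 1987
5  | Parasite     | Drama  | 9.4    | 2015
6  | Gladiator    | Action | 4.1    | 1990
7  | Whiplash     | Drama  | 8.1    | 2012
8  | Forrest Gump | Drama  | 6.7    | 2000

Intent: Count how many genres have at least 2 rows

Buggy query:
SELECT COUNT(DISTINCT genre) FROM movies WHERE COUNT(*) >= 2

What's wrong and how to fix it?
Bug: COUNT(*) cannot appear in WHERE; the per-group count doesn't exist yet

Fix: Group first with HAVING COUNT(*) >= 2, then COUNT the resulting groups

Corrected query:
SELECT COUNT(*) FROM (SELECT genre FROM movies GROUP BY genre HAVING COUNT(*) >= 2)

Result:
COUNT(*)
--------
2       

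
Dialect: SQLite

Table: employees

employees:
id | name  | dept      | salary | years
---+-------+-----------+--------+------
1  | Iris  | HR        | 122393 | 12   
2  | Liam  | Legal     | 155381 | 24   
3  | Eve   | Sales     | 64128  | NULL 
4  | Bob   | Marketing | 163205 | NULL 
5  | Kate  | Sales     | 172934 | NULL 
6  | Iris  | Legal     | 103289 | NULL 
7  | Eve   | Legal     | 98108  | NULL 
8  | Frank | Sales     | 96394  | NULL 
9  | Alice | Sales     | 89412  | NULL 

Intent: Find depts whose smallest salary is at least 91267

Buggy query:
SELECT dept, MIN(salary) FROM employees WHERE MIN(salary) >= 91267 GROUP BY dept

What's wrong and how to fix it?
Bug: MIN() in WHERE is a misuse of aggregate

Fix: Use HAVING for the per-group MIN condition

Corrected query:
SELECT dept, MIN(salary) FROM employees GROUP BY dept HAVING MIN(salary) >= 91267

Result:
dept      | MIN(salary)
----------+------------
HR        | 122393     
Legal     | 98108      
Marketing | 163205     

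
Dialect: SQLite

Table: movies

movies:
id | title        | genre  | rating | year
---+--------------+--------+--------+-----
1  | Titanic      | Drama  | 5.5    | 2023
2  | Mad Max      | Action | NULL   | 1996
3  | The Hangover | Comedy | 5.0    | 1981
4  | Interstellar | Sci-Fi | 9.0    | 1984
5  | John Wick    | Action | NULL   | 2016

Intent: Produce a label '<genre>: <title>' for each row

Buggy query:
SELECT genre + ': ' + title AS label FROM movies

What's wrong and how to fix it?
Bug: '+' is numeric addition; on text columns SQLite converts them to 0 instead of concatenating

Fix: Replace + with || to concatenate text

Corrected query:
SELECT genre || ': ' || title AS label FROM movies

Result:
label               
--------------------
Drama: Titanic      
Action: Mad Max     
Comedy: The Hangover
Sci-Fi: Interstellar
Action: John Wick   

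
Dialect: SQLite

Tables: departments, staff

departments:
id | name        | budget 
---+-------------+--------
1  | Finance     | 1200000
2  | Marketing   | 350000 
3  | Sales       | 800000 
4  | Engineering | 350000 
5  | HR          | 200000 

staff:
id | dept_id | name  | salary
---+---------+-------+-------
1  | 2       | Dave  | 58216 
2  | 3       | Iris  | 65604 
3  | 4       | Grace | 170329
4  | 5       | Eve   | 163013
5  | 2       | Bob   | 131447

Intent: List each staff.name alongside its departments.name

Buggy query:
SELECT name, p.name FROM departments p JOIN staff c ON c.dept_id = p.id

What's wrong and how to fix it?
Bug: Both tables have a 'name' column; the unqualified reference is ambiguous

Fix: Qualify the column with its table alias (c.name)

Corrected query:
SELECT c.name, p.name FROM departments p JOIN staff c ON c.dept_id = p.id

Result:
name  | name       
------+------------
Dave  | Marketing  
Iris  | Sales      
Grace | Engineering
Eve   | HR         
Bob   | Marketing  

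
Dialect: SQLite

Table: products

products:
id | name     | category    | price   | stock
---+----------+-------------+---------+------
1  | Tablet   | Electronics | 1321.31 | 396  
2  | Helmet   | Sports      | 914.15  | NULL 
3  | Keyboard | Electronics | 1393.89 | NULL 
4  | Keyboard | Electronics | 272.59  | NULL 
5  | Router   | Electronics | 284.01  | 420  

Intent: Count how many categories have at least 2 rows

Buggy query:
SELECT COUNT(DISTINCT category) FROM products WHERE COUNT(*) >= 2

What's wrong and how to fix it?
Bug: WHERE filters individual rows, not groups, so a group-level COUNT is invalid there

Fix: Use a subquery that GROUPs and filters with HAVING, then count its rows

Corrected query:
SELECT COUNT(*) FROM (SELECT category FROM products GROUP BY category HAVING COUNT(*) >= 2)

Result:
COUNT(*)
--------
1       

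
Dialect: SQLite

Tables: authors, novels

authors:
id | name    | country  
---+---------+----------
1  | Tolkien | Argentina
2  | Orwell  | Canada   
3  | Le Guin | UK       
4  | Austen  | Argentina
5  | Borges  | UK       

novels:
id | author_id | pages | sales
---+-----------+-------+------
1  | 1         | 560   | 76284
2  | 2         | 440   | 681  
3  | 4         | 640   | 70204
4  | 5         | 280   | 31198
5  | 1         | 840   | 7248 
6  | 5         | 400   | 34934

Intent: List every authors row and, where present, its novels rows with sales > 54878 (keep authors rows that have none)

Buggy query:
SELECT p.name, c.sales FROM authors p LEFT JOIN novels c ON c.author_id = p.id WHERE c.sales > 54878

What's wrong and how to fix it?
Bug: Filtering c.sales in WHERE discards the NULL rows produced by LEFT JOIN, turning it into an inner join

Fix: Put 'c.sales > 54878' in the JOIN's ON clause instead of WHERE

Corrected query:
SELECT p.name, c.sales FROM authors p LEFT JOIN novels c ON c.author_id = p.id AND c.sales > 54878

Result:
name    | sales
--------+------
Tolkien | 76284
Orwell  | NULL 
Le Guin | NULL 
Austen  | 70204
Borges  | NULL 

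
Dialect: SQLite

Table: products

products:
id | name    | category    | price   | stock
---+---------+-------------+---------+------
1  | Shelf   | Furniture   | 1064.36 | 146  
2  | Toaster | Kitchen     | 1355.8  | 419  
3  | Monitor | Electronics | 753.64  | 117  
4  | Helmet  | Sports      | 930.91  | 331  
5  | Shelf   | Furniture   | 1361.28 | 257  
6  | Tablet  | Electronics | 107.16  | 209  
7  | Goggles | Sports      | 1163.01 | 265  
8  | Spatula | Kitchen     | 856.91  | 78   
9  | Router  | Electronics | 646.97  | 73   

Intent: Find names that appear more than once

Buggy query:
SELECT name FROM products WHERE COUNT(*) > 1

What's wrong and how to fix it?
Bug: COUNT(*) is an aggregate and cannot be used in WHERE

Fix: Group first, then use HAVING for the count condition

Corrected query:
SELECT name FROM products GROUP BY name HAVING COUNT(*) > 1

Result:
name 
-----
Shelf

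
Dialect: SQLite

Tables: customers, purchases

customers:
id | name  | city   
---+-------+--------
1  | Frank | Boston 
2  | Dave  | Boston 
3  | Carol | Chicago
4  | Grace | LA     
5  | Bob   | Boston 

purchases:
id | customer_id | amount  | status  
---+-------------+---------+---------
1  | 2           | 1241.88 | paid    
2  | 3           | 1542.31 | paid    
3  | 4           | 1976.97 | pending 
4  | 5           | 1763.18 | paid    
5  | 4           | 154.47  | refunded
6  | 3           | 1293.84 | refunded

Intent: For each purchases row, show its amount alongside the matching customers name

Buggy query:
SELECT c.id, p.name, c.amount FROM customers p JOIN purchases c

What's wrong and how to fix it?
Bug: JOIN with no ON clause produces a cartesian product; every purchases row pairs with every customers row

Fix: Specify the join condition linking the foreign key to the parent id

Corrected query:
SELECT c.id, p.name, c.amount FROM customers p JOIN purchases c ON c.customer_id = p.id

Result:
id | name  | amount 
---+-------+--------
1  | Dave  | 1241.88
2  | Carol | 1542.31
3  | Grace | 1976.97
4  | Bob   | 1763.18
5  | Grace | 154.47 
6  | Carol | 1293.84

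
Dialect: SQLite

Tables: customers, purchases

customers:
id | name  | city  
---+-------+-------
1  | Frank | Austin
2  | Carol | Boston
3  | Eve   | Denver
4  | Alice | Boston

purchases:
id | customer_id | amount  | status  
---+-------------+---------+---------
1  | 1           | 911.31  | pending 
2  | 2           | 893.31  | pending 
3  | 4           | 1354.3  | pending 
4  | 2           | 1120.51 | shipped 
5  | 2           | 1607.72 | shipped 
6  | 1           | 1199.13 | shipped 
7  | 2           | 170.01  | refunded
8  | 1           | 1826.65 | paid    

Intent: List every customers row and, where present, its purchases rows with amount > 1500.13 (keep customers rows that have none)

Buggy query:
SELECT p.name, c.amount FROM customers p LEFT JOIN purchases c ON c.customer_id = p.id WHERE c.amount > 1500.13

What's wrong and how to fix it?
Bug: A WHERE condition on the right-hand table after LEFT JOIN drops unmatched parents

Fix: Put 'c.amount > 1500.13' in the JOIN's ON clause instead of WHERE

Corrected query:
SELECT p.name, c.amount FROM customers p LEFT JOIN purchases c ON c.customer_id = p.id AND c.amount > 1500.13

Result:
name  | amount 
------+--------
Frank | 1826.65
Carol | 1607.72
Eve   | NULL   
Alice | NULL   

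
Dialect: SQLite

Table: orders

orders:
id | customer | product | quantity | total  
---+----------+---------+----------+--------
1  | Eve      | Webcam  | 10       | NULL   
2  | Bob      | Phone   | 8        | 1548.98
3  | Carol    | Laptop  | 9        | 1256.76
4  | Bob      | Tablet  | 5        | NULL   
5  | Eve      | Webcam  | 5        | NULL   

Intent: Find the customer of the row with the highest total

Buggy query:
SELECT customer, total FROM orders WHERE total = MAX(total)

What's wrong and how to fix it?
Bug: WHERE is evaluated per row; an aggregate over the whole table isn't defined there

Fix: Use a subquery: WHERE total = (SELECT MAX(total) FROM orders)

Corrected query:
SELECT customer, total FROM orders WHERE total = (SELECT MAX(total) FROM orders)

Result:
customer | total  
---------+--------
Bob      | 1548.98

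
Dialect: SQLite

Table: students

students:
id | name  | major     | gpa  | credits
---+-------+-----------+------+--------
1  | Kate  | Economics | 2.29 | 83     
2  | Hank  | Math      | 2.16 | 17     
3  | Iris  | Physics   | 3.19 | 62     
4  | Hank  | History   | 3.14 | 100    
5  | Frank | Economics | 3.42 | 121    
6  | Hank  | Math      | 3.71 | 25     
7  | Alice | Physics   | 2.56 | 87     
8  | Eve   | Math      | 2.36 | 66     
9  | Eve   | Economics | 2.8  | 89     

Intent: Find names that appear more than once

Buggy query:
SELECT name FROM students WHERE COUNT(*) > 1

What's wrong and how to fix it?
Bug: WHERE can't reference COUNT(*); aggregates are computed after WHERE

Fix: Group first, then use HAVING for the count condition

Corrected query:
SELECT name FROM students GROUP BY name HAVING COUNT(*) > 1

Result:
name
----
Eve 
Hank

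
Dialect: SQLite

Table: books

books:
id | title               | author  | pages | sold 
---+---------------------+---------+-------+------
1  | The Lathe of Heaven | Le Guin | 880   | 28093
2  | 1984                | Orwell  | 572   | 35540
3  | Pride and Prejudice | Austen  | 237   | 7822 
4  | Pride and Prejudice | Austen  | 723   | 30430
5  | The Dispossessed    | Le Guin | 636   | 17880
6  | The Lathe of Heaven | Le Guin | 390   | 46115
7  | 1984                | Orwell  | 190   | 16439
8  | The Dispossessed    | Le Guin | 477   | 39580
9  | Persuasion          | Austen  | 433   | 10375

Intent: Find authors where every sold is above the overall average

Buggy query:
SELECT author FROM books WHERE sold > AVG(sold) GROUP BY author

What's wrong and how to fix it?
Bug: AVG() is an aggregate; it can't sit directly in WHERE

Fix: Compute the overall average in a scalar subquery and compare each group's MIN against it in HAVING

Corrected query:
SELECT author FROM books GROUP BY author HAVING MIN(sold) > (SELECT AVG(sold) FROM books)

Result:
(no rows)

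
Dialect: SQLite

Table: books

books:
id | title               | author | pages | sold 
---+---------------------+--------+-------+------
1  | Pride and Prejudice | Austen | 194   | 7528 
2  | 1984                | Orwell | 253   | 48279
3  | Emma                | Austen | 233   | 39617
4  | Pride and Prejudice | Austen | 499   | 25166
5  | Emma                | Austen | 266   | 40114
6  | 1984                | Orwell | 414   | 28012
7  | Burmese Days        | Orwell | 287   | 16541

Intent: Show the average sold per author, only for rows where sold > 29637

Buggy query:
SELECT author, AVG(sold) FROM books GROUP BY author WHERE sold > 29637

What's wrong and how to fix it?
Bug: WHERE cannot follow GROUP BY

Fix: Place WHERE between FROM and GROUP BY

Corrected query:
SELECT author, AVG(sold) FROM books WHERE sold > 29637 GROUP BY author

Result:
author | AVG(sold)
-------+----------
Austen | 39865.5  
Orwell | 48279    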